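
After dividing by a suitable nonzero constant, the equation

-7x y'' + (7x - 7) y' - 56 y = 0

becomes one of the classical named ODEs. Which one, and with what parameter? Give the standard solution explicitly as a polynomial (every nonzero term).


All three coefficients share the factor -7; dividing through by -7 gives  x y'' + (1 - x) y' + 8 y = 0.
This matches the Laguerre equation x y'' + (1 - x) y' + n y = 0 with n = 8; the polynomial solution is L_8(x).
With y = sum_k a_k x^k, matching x^k gives (k+1)k a_{k+1} + (k+1) a_{k+1} - k a_k + n a_k = 0, i.e. (k+1)^2 a_{k+1} = (k - n) a_k = (k - 8) a_k. The right side vanishes at k = 8, so the series terminates at degree 8.
Standard normalization L_n(0) = 1 gives a_0 = 1. Work upward with a_{k+1} = (k - 8) a_k / (k+1)^2:
  a_1 = (0 - 8)(1) / 1^2 = -8/1 = -8
  a_2 = (1 - 8)(-8) / 2^2 = 56/4 = 14
  a_3 = (2 - 8)(14) / 3^2 = -84/9 = -28/3
  a_4 = (3 - 8)(-28/3) / 4^2 = (140/3)/16 = 35/12
  a_5 = (4 - 8)(35/12) / 5^2 = (-35/3)/25 = -7/15
  a_6 = (5 - 8)(-7/15) / 6^2 = (7/5)/36 = 7/180
  a_7 = (6 - 8)(7/180) / 7^2 = (-7/90)/49 = -1/630
  a_8 = (7 - 8)(-1/630) / 8^2 = (1/630)/64 = 1/40320
Hence L_8(x) = x^8/40320 - x^7/630 + 7 x^6/180 - 7 x^5/15 + 35 x^4/12 - 28 x^3/3 + 14 x^2 - 8 x + 1.

L_8(x); series = x^8/40320 - x^7/630 + 7 x^6/180 - 7 x^5/15 + 35 x^4/12 - 28 x^3/3 + 14 x^2 - 8 x + 1


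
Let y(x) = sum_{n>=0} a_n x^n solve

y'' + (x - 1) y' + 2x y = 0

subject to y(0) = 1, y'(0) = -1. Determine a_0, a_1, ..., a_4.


Ansatz: y(x) = sum_{n>=0} a_n x^n, so y'(x) = sum_{n>=1} n a_n x^(n-1) and y''(x) = sum_{n>=2} n(n-1) a_n x^(n-2).
Substitute into P(x) y'' + Q(x) y' + R(x) y = 0 with P(x) = 1, Q(x) = x - 1, R(x) = 2x, and match powers of x.
Initial conditions: a_0 = 1, a_1 = -1.
Setting the coefficient of each power of x to zero and solving order by order (substituting the coefficients already found):
  x^0: 2 a_2 - a_1 = 0  ->  2 a_2 = a_1 = -1  ->  a_2 = -1/2
  x^1: 6 a_3 - 2 a_2 + a_1 + 2 a_0 = 0  ->  6 a_3 = 2 a_2 - a_1 - 2 a_0 = -2  ->  a_3 = -1/3
  x^2: 12 a_4 - 3 a_3 + 2 a_2 + 2 a_1 = 0  ->  12 a_4 = 3 a_3 - 2 a_2 - 2 a_1 = 2  ->  a_4 = 1/6
Truncated series: y(x) = 1 - x - (1/2) x^2 - (1/3) x^3 + (1/6) x^4 + O(x^5).

a_0 = 1; a_1 = -1; a_2 = -1/2; a_3 = -1/3; a_4 = 1/6


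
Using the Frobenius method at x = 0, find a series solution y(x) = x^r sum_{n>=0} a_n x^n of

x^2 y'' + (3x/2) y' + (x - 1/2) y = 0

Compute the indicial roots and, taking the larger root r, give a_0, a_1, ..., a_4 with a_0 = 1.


Write in Frobenius form y'' + (p(x)/x) y' + (q(x)/x^2) y = 0:
  p(x) = 3/2,  q(x) = x - 1/2.
Indicial equation: r(r-1) + (3/2) r + (-1/2) = 0 -> roots r_1 = 1/2, r_2 = -1.
Take r = r_1 = 1/2. Let y(x) = x^r sum_{n>=0} a_n x^n with a_0 = 1.
Substitute y = x^r sum a_n x^n and match x^{r+n}. The recurrence is
  D(n) a_n + 1 a_{n-1} = 0,  where D(n) = (r+n)(r+n-1) + (3/2)(r+n) + (-1/2).
  a_n = -1 / D(n) * a_{n-1}.
Since the indicial polynomial factors as (r - r_1)(r - r_2), D(n) = (r_1 + n - r_1)(r_1 + n - r_2) = n(n + 3/2).
Evaluating step by step (a_0 = 1):
  n = 1: D(1) = 1(1 + 3/2) = 5/2; numerator = -1(1) = -1; a_1 = (-1)/(5/2) = -2/5
  n = 2: D(2) = 2(2 + 3/2) = 7; numerator = -1(-2/5) = 2/5; a_2 = (2/5)/(7) = 2/35
  n = 3: D(3) = 3(3 + 3/2) = 27/2; numerator = -1(2/35) = -2/35; a_3 = (-2/35)/(27/2) = -4/945
  n = 4: D(4) = 4(4 + 3/2) = 22; numerator = -1(-4/945) = 4/945; a_4 = (4/945)/(22) = 2/10395

r = 1/2; a_0 = 1; a_1 = -2/5; a_2 = 2/35; a_3 = -4/945; a_4 = 2/10395


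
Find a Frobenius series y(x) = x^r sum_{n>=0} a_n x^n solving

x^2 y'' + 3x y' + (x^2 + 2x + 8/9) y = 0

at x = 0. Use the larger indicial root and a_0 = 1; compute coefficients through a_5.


Write in Frobenius form y'' + (p(x)/x) y' + (q(x)/x^2) y = 0:
  p(x) = 3,  q(x) = x^2 + 2x + 8/9.
Indicial equation: r(r-1) + (3) r + (8/9) = 0 -> roots r_1 = -2/3, r_2 = -4/3.
Take r = r_1 = -2/3. Let y(x) = x^r sum_{n>=0} a_n x^n with a_0 = 1.
Substitute y = x^r sum a_n x^n and match x^{r+n}. The recurrence is
  D(n) a_n + 2 a_{n-1} + 1 a_{n-2} = 0,  where D(n) = (r+n)(r+n-1) + (3)(r+n) + (8/9).
  a_n = [-2 a_{n-1} - 1 a_{n-2}] / D(n).
Since the indicial polynomial factors as (r - r_1)(r - r_2), D(n) = (r_1 + n - r_1)(r_1 + n - r_2) = n(n + 2/3).
Evaluating step by step (a_0 = 1):
  n = 1: D(1) = 1(1 + 2/3) = 5/3; numerator = -2(1) = -2; a_1 = (-2)/(5/3) = -6/5
  n = 2: D(2) = 2(2 + 2/3) = 16/3; numerator = -2(-6/5) - 1(1) = 7/5; a_2 = (7/5)/(16/3) = 21/80
  n = 3: D(3) = 3(3 + 2/3) = 11; numerator = -2(21/80) - 1(-6/5) = 27/40; a_3 = (27/40)/(11) = 27/440
  n = 4: D(4) = 4(4 + 2/3) = 56/3; numerator = -2(27/440) - 1(21/80) = -339/880; a_4 = (-339/880)/(56/3) = -1017/49280
  n = 5: D(5) = 5(5 + 2/3) = 85/3; numerator = -2(-1017/49280) - 1(27/440) = -9/448; a_5 = (-9/448)/(85/3) = -27/38080

r = -2/3; a_0 = 1; a_1 = -6/5; a_2 = 21/80; a_3 = 27/440; a_4 = -1017/49280; a_5 = -27/38080


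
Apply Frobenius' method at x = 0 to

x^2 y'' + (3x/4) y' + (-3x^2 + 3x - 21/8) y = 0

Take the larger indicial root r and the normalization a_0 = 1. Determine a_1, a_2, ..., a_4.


Write in Frobenius form y'' + (p(x)/x) y' + (q(x)/x^2) y = 0:
  p(x) = 3/4,  q(x) = -3x^2 + 3x - 21/8.
Indicial equation: r(r-1) + (3/4) r + (-21/8) = 0 -> roots r_1 = 7/4, r_2 = -3/2.
Take r = r_1 = 7/4. Let y(x) = x^r sum_{n>=0} a_n x^n with a_0 = 1.
Substitute y = x^r sum a_n x^n and match x^{r+n}. The recurrence is
  D(n) a_n + 3 a_{n-1} - 3 a_{n-2} = 0,  where D(n) = (r+n)(r+n-1) + (3/4)(r+n) + (-21/8).
  a_n = [-3 a_{n-1} + 3 a_{n-2}] / D(n).
Since the indicial polynomial factors as (r - r_1)(r - r_2), D(n) = (r_1 + n - r_1)(r_1 + n - r_2) = n(n + 13/4).
Evaluating step by step (a_0 = 1):
  n = 1: D(1) = 1(1 + 13/4) = 17/4; numerator = -3(1) = -3; a_1 = (-3)/(17/4) = -12/17
  n = 2: D(2) = 2(2 + 13/4) = 21/2; numerator = -3(-12/17) + 3(1) = 87/17; a_2 = (87/17)/(21/2) = 58/119
  n = 3: D(3) = 3(3 + 13/4) = 75/4; numerator = -3(58/119) + 3(-12/17) = -426/119; a_3 = (-426/119)/(75/4) = -568/2975
  n = 4: D(4) = 4(4 + 13/4) = 29; numerator = -3(-568/2975) + 3(58/119) = 6054/2975; a_4 = (6054/2975)/(29) = 6054/86275

r = 7/4; a_0 = 1; a_1 = -12/17; a_2 = 58/119; a_3 = -568/2975; a_4 = 6054/86275


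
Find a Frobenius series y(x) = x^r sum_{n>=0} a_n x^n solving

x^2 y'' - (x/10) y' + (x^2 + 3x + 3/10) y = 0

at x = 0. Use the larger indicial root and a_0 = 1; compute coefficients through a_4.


Write in Frobenius form y'' + (p(x)/x) y' + (q(x)/x^2) y = 0:
  p(x) = -1/10,  q(x) = x^2 + 3x + 3/10.
Indicial equation: r(r-1) + (-1/10) r + (3/10) = 0 -> roots r_1 = 3/5, r_2 = 1/2.
Take r = r_1 = 3/5. Let y(x) = x^r sum_{n>=0} a_n x^n with a_0 = 1.
Substitute y = x^r sum a_n x^n and match x^{r+n}. The recurrence is
  D(n) a_n + 3 a_{n-1} + 1 a_{n-2} = 0,  where D(n) = (r+n)(r+n-1) + (-1/10)(r+n) + (3/10).
  a_n = [-3 a_{n-1} - 1 a_{n-2}] / D(n).
Since the indicial polynomial factors as (r - r_1)(r - r_2), D(n) = (r_1 + n - r_1)(r_1 + n - r_2) = n(n + 1/10).
Evaluating step by step (a_0 = 1):
  n = 1: D(1) = 1(1 + 1/10) = 11/10; numerator = -3(1) = -3; a_1 = (-3)/(11/10) = -30/11
  n = 2: D(2) = 2(2 + 1/10) = 21/5; numerator = -3(-30/11) - 1(1) = 79/11; a_2 = (79/11)/(21/5) = 395/231
  n = 3: D(3) = 3(3 + 1/10) = 93/10; numerator = -3(395/231) - 1(-30/11) = -185/77; a_3 = (-185/77)/(93/10) = -1850/7161
  n = 4: D(4) = 4(4 + 1/10) = 82/5; numerator = -3(-1850/7161) - 1(395/231) = -6695/7161; a_4 = (-6695/7161)/(82/5) = -33475/587202

r = 3/5; a_0 = 1; a_1 = -30/11; a_2 = 395/231; a_3 = -1850/7161; a_4 = -33475/587202


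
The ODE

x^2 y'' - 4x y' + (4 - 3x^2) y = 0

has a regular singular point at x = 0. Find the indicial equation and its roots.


Divide by x^2 to reach normal form y'' + P_1(x) y' + P_2(x) y = 0 with P_1(x) = -4/x and P_2(x) = -3 + 4/x^2.
x = 0 is a singular point because the y'-coefficient -4/x has a pole at x = 0 and the y-coefficient -3 + 4/x^2 has a pole at x = 0.
It is a regular singular point because x P_1(x) = p(x) = -4 and x^2 P_2(x) = q(x) = 4 - 3x^2 are polynomials, hence analytic at x = 0.
p(0) = -4,  q(0) = 4.
Indicial equation: r(r-1) + p(0) r + q(0) = 0, i.e. r^2 + (p(0) - 1) r + q(0) = 0, i.e. r^2 - 5 r + 4 = 0.
Discriminant: (-5)^2 - 4(4) = 9, so r = (5 ± 3)/2.
Solving: r_1 = 4, r_2 = 1.

indicial: r^2 - 5 r + 4 = 0; roots r_1 = 4, r_2 = 1


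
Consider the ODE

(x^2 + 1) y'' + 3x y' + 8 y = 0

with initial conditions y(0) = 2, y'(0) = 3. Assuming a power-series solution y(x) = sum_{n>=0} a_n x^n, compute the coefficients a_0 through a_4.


Ansatz: y(x) = sum_{n>=0} a_n x^n, so y'(x) = sum_{n>=1} n a_n x^(n-1) and y''(x) = sum_{n>=2} n(n-1) a_n x^(n-2).
Substitute into P(x) y'' + Q(x) y' + R(x) y = 0 with P(x) = x^2 + 1, Q(x) = 3x, R(x) = 8, and match powers of x.
Initial conditions: a_0 = 2, a_1 = 3.
Setting the coefficient of each power of x to zero and solving order by order (substituting the coefficients already found):
  x^0: 2 a_2 + 8 a_0 = 0  ->  2 a_2 = -8 a_0 = -16  ->  a_2 = -8
  x^1: 6 a_3 + 11 a_1 = 0  ->  6 a_3 = -11 a_1 = -33  ->  a_3 = -11/2
  x^2: 12 a_4 + 16 a_2 = 0  ->  12 a_4 = -16 a_2 = 128  ->  a_4 = 32/3
Truncated series: y(x) = 2 + 3 x - 8 x^2 - (11/2) x^3 + (32/3) x^4 + O(x^5).

a_0 = 2; a_1 = 3; a_2 = -8; a_3 = -11/2; a_4 = 32/3


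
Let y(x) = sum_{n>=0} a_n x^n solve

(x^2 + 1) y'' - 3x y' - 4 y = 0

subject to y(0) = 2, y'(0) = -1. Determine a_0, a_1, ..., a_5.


Ansatz: y(x) = sum_{n>=0} a_n x^n, so y'(x) = sum_{n>=1} n a_n x^(n-1) and y''(x) = sum_{n>=2} n(n-1) a_n x^(n-2).
Substitute into P(x) y'' + Q(x) y' + R(x) y = 0 with P(x) = x^2 + 1, Q(x) = -3x, R(x) = -4, and match powers of x.
Initial conditions: a_0 = 2, a_1 = -1.
Setting the coefficient of each power of x to zero and solving order by order (substituting the coefficients already found):
  x^0: 2 a_2 - 4 a_0 = 0  ->  2 a_2 = 4 a_0 = 8  ->  a_2 = 4
  x^1: 6 a_3 - 7 a_1 = 0  ->  6 a_3 = 7 a_1 = -7  ->  a_3 = -7/6
  x^2: 12 a_4 - 8 a_2 = 0  ->  12 a_4 = 8 a_2 = 32  ->  a_4 = 8/3
  x^3: 20 a_5 - 7 a_3 = 0  ->  20 a_5 = 7 a_3 = -49/6  ->  a_5 = -49/120
Truncated series: y(x) = 2 - x + 4 x^2 - (7/6) x^3 + (8/3) x^4 - (49/120) x^5 + O(x^6).

a_0 = 2; a_1 = -1; a_2 = 4; a_3 = -7/6; a_4 = 8/3; a_5 = -49/120


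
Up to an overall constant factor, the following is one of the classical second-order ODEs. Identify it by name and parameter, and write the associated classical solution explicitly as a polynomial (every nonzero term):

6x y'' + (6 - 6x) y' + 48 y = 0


All three coefficients share the factor 6; dividing through by 6 gives  x y'' + (1 - x) y' + 8 y = 0.
This matches the Laguerre equation x y'' + (1 - x) y' + n y = 0 with n = 8; the polynomial solution is L_8(x).
With y = sum_k a_k x^k, matching x^k gives (k+1)k a_{k+1} + (k+1) a_{k+1} - k a_k + n a_k = 0, i.e. (k+1)^2 a_{k+1} = (k - n) a_k = (k - 8) a_k. The right side vanishes at k = 8, so the series terminates at degree 8.
Standard normalization L_n(0) = 1 gives a_0 = 1. Work upward with a_{k+1} = (k - 8) a_k / (k+1)^2:
  a_1 = (0 - 8)(1) / 1^2 = -8/1 = -8
  a_2 = (1 - 8)(-8) / 2^2 = 56/4 = 14
  a_3 = (2 - 8)(14) / 3^2 = -84/9 = -28/3
  a_4 = (3 - 8)(-28/3) / 4^2 = (140/3)/16 = 35/12
  a_5 = (4 - 8)(35/12) / 5^2 = (-35/3)/25 = -7/15
  a_6 = (5 - 8)(-7/15) / 6^2 = (7/5)/36 = 7/180
  a_7 = (6 - 8)(7/180) / 7^2 = (-7/90)/49 = -1/630
  a_8 = (7 - 8)(-1/630) / 8^2 = (1/630)/64 = 1/40320
Hence L_8(x) = x^8/40320 - x^7/630 + 7 x^6/180 - 7 x^5/15 + 35 x^4/12 - 28 x^3/3 + 14 x^2 - 8 x + 1.

L_8(x); series = x^8/40320 - x^7/630 + 7 x^6/180 - 7 x^5/15 + 35 x^4/12 - 28 x^3/3 + 14 x^2 - 8 x + 1


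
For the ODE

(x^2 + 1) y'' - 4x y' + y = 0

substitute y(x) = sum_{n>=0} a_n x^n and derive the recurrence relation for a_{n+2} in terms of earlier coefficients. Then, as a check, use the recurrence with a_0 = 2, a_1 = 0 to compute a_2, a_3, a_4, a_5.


Substitute y = sum_n a_n x^n.
(1 + 1 x^2) y'' contributes (n+2)(n+1) a_{n+2} + n(n-1) a_n at x^n.
-4 x y'(x) contributes -4 n a_n at x^n.
y(x) contributes 1 a_n at x^n.
Matching x^n: (n+2)(n+1) a_{n+2} + (n(n-1) - 4 n + 1) a_n = 0.
Thus a_{n+2} = (-n(n-1) + 4 n - 1) / ((n+1)(n+2)) * a_n.

Check with a_0 = 2, a_1 = 0 (apply the recurrence for n = 0, 1, 2, 3): a_0 = 2, a_1 = 0, a_2 = -1, a_3 = 0, a_4 = -5/12, a_5 = 0.

a_(n+2) = (-n(n-1) + 4 n - 1) / ((n+1)(n+2)) * a_n; check: a_0 = 2, a_1 = 0, a_2 = -1, a_3 = 0, a_4 = -5/12, a_5 = 0


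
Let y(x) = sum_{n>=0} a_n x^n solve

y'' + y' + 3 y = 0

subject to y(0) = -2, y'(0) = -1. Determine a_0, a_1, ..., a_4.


Ansatz: y(x) = sum_{n>=0} a_n x^n, so y'(x) = sum_{n>=1} n a_n x^(n-1) and y''(x) = sum_{n>=2} n(n-1) a_n x^(n-2).
Substitute into P(x) y'' + Q(x) y' + R(x) y = 0 with P(x) = 1, Q(x) = 1, R(x) = 3, and match powers of x.
Initial conditions: a_0 = -2, a_1 = -1.
Setting the coefficient of each power of x to zero and solving order by order (substituting the coefficients already found):
  x^0: 2 a_2 + a_1 + 3 a_0 = 0  ->  2 a_2 = -a_1 - 3 a_0 = 7  ->  a_2 = 7/2
  x^1: 6 a_3 + 2 a_2 + 3 a_1 = 0  ->  6 a_3 = -2 a_2 - 3 a_1 = -4  ->  a_3 = -2/3
  x^2: 12 a_4 + 3 a_3 + 3 a_2 = 0  ->  12 a_4 = -3 a_3 - 3 a_2 = -17/2  ->  a_4 = -17/24
Truncated series: y(x) = -2 - x + (7/2) x^2 - (2/3) x^3 - (17/24) x^4 + O(x^5).

a_0 = -2; a_1 = -1; a_2 = 7/2; a_3 = -2/3; a_4 = -17/24


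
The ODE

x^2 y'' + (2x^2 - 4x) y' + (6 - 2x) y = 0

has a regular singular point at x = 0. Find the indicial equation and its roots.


Divide by x^2 to reach normal form y'' + P_1(x) y' + P_2(x) y = 0 with P_1(x) = 2 - 4/x and P_2(x) = -2/x + 6/x^2.
x = 0 is a singular point because the y'-coefficient 2 - 4/x has a pole at x = 0 and the y-coefficient -2/x + 6/x^2 has a pole at x = 0.
It is a regular singular point because x P_1(x) = p(x) = 2x - 4 and x^2 P_2(x) = q(x) = 6 - 2x are polynomials, hence analytic at x = 0.
p(0) = -4,  q(0) = 6.
Indicial equation: r(r-1) + p(0) r + q(0) = 0, i.e. r^2 + (p(0) - 1) r + q(0) = 0, i.e. r^2 - 5 r + 6 = 0.
Discriminant: (-5)^2 - 4(6) = 1, so r = (5 ± 1)/2.
Solving: r_1 = 3, r_2 = 2.

indicial: r^2 - 5 r + 6 = 0; roots r_1 = 3, r_2 = 2


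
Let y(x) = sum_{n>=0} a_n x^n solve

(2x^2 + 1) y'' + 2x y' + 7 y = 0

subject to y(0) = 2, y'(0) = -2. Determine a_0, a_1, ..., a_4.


Ansatz: y(x) = sum_{n>=0} a_n x^n, so y'(x) = sum_{n>=1} n a_n x^(n-1) and y''(x) = sum_{n>=2} n(n-1) a_n x^(n-2).
Substitute into P(x) y'' + Q(x) y' + R(x) y = 0 with P(x) = 2x^2 + 1, Q(x) = 2x, R(x) = 7, and match powers of x.
Initial conditions: a_0 = 2, a_1 = -2.
Setting the coefficient of each power of x to zero and solving order by order (substituting the coefficients already found):
  x^0: 2 a_2 + 7 a_0 = 0  ->  2 a_2 = -7 a_0 = -14  ->  a_2 = -7
  x^1: 6 a_3 + 9 a_1 = 0  ->  6 a_3 = -9 a_1 = 18  ->  a_3 = 3
  x^2: 12 a_4 + 15 a_2 = 0  ->  12 a_4 = -15 a_2 = 105  ->  a_4 = 35/4
Truncated series: y(x) = 2 - 2 x - 7 x^2 + 3 x^3 + (35/4) x^4 + O(x^5).

a_0 = 2; a_1 = -2; a_2 = -7; a_3 = 3; a_4 = 35/4


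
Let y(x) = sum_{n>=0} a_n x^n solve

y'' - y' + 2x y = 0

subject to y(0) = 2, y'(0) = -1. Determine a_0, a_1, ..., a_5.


Ansatz: y(x) = sum_{n>=0} a_n x^n, so y'(x) = sum_{n>=1} n a_n x^(n-1) and y''(x) = sum_{n>=2} n(n-1) a_n x^(n-2).
Substitute into P(x) y'' + Q(x) y' + R(x) y = 0 with P(x) = 1, Q(x) = -1, R(x) = 2x, and match powers of x.
Initial conditions: a_0 = 2, a_1 = -1.
Setting the coefficient of each power of x to zero and solving order by order (substituting the coefficients already found):
  x^0: 2 a_2 - a_1 = 0  ->  2 a_2 = a_1 = -1  ->  a_2 = -1/2
  x^1: 6 a_3 - 2 a_2 + 2 a_0 = 0  ->  6 a_3 = 2 a_2 - 2 a_0 = -5  ->  a_3 = -5/6
  x^2: 12 a_4 - 3 a_3 + 2 a_1 = 0  ->  12 a_4 = 3 a_3 - 2 a_1 = -1/2  ->  a_4 = -1/24
  x^3: 20 a_5 - 4 a_4 + 2 a_2 = 0  ->  20 a_5 = 4 a_4 - 2 a_2 = 5/6  ->  a_5 = 1/24
Truncated series: y(x) = 2 - x - (1/2) x^2 - (5/6) x^3 - (1/24) x^4 + (1/24) x^5 + O(x^6).

a_0 = 2; a_1 = -1; a_2 = -1/2; a_3 = -5/6; a_4 = -1/24; a_5 = 1/24


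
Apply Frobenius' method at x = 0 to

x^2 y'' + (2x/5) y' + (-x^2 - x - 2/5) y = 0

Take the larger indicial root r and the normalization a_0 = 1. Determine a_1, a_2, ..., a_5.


Write in Frobenius form y'' + (p(x)/x) y' + (q(x)/x^2) y = 0:
  p(x) = 2/5,  q(x) = -x^2 - x - 2/5.
Indicial equation: r(r-1) + (2/5) r + (-2/5) = 0 -> roots r_1 = 1, r_2 = -2/5.
Take r = r_1 = 1. Let y(x) = x^r sum_{n>=0} a_n x^n with a_0 = 1.
Substitute y = x^r sum a_n x^n and match x^{r+n}. The recurrence is
  D(n) a_n - 1 a_{n-1} - 1 a_{n-2} = 0,  where D(n) = (r+n)(r+n-1) + (2/5)(r+n) + (-2/5).
  a_n = [1 a_{n-1} + 1 a_{n-2}] / D(n).
Since the indicial polynomial factors as (r - r_1)(r - r_2), D(n) = (r_1 + n - r_1)(r_1 + n - r_2) = n(n + 7/5).
Evaluating step by step (a_0 = 1):
  n = 1: D(1) = 1(1 + 7/5) = 12/5; numerator = 1(1) = 1; a_1 = (1)/(12/5) = 5/12
  n = 2: D(2) = 2(2 + 7/5) = 34/5; numerator = 1(5/12) + 1(1) = 17/12; a_2 = (17/12)/(34/5) = 5/24
  n = 3: D(3) = 3(3 + 7/5) = 66/5; numerator = 1(5/24) + 1(5/12) = 5/8; a_3 = (5/8)/(66/5) = 25/528
  n = 4: D(4) = 4(4 + 7/5) = 108/5; numerator = 1(25/528) + 1(5/24) = 45/176; a_4 = (45/176)/(108/5) = 25/2112
  n = 5: D(5) = 5(5 + 7/5) = 32; numerator = 1(25/2112) + 1(25/528) = 125/2112; a_5 = (125/2112)/(32) = 125/67584

r = 1; a_0 = 1; a_1 = 5/12; a_2 = 5/24; a_3 = 25/528; a_4 = 25/2112; a_5 = 125/67584


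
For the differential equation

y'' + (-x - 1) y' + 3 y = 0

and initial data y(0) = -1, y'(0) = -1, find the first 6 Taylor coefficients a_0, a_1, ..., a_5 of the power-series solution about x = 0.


Ansatz: y(x) = sum_{n>=0} a_n x^n, so y'(x) = sum_{n>=1} n a_n x^(n-1) and y''(x) = sum_{n>=2} n(n-1) a_n x^(n-2).
Substitute into P(x) y'' + Q(x) y' + R(x) y = 0 with P(x) = 1, Q(x) = -x - 1, R(x) = 3, and match powers of x.
Initial conditions: a_0 = -1, a_1 = -1.
Setting the coefficient of each power of x to zero and solving order by order (substituting the coefficients already found):
  x^0: 2 a_2 - a_1 + 3 a_0 = 0  ->  2 a_2 = a_1 - 3 a_0 = 2  ->  a_2 = 1
  x^1: 6 a_3 - 2 a_2 + 2 a_1 = 0  ->  6 a_3 = 2 a_2 - 2 a_1 = 4  ->  a_3 = 2/3
  x^2: 12 a_4 - 3 a_3 + a_2 = 0  ->  12 a_4 = 3 a_3 - a_2 = 1  ->  a_4 = 1/12
  x^3: 20 a_5 - 4 a_4 = 0  ->  20 a_5 = 4 a_4 = 1/3  ->  a_5 = 1/60
Truncated series: y(x) = -1 - x + x^2 + (2/3) x^3 + (1/12) x^4 + (1/60) x^5 + O(x^6).

a_0 = -1; a_1 = -1; a_2 = 1; a_3 = 2/3; a_4 = 1/12; a_5 = 1/60


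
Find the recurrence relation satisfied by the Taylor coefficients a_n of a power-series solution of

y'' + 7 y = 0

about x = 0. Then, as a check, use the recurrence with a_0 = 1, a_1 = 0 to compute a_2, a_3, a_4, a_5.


Substitute y = sum_n a_n x^n into y'' + (const) y = 0.
y''(x) = sum_{n>=0} (n+2)(n+1) a_{n+2} x^n.
The ODE becomes sum_n [(n+2)(n+1) a_{n+2} + 7 a_n] x^n = 0.
Setting each coefficient to zero gives the recurrence:
  (n+2)(n+1) a_{n+2} + 7 a_n = 0,
  a_{n+2} = -7 / ((n+1)(n+2)) a_n.

Check with a_0 = 1, a_1 = 0 (apply the recurrence for n = 0, 1, 2, 3): a_0 = 1, a_1 = 0, a_2 = -7/2, a_3 = 0, a_4 = 49/24, a_5 = 0.

a_{n+2} = -7/((n+1)(n+2)) * a_n; check: a_0 = 1, a_1 = 0, a_2 = -7/2, a_3 = 0, a_4 = 49/24, a_5 = 0


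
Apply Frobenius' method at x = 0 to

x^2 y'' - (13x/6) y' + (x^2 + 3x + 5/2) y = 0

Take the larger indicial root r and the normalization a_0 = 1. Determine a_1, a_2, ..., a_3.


Write in Frobenius form y'' + (p(x)/x) y' + (q(x)/x^2) y = 0:
  p(x) = -13/6,  q(x) = x^2 + 3x + 5/2.
Indicial equation: r(r-1) + (-13/6) r + (5/2) = 0 -> roots r_1 = 5/3, r_2 = 3/2.
Take r = r_1 = 5/3. Let y(x) = x^r sum_{n>=0} a_n x^n with a_0 = 1.
Substitute y = x^r sum a_n x^n and match x^{r+n}. The recurrence is
  D(n) a_n + 3 a_{n-1} + 1 a_{n-2} = 0,  where D(n) = (r+n)(r+n-1) + (-13/6)(r+n) + (5/2).
  a_n = [-3 a_{n-1} - 1 a_{n-2}] / D(n).
Since the indicial polynomial factors as (r - r_1)(r - r_2), D(n) = (r_1 + n - r_1)(r_1 + n - r_2) = n(n + 1/6).
Evaluating step by step (a_0 = 1):
  n = 1: D(1) = 1(1 + 1/6) = 7/6; numerator = -3(1) = -3; a_1 = (-3)/(7/6) = -18/7
  n = 2: D(2) = 2(2 + 1/6) = 13/3; numerator = -3(-18/7) - 1(1) = 47/7; a_2 = (47/7)/(13/3) = 141/91
  n = 3: D(3) = 3(3 + 1/6) = 19/2; numerator = -3(141/91) - 1(-18/7) = -27/13; a_3 = (-27/13)/(19/2) = -54/247

r = 5/3; a_0 = 1; a_1 = -18/7; a_2 = 141/91; a_3 = -54/247


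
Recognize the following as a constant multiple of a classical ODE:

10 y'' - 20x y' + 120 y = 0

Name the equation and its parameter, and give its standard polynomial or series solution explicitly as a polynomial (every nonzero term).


All three coefficients share the factor 10; dividing through by 10 gives  y'' - 2x y' + 12 y = 0.
This matches the Hermite equation y'' - 2x y' + 2n y = 0 with 2n = 12, so n = 6; the polynomial solution is H_6(x).
With y = sum_k a_k x^k, matching x^k gives (k+2)(k+1) a_{k+2} = 2(k - n) a_k = 2(k - 6) a_k. The right side vanishes at k = 6, so the series with the parity of 6 terminates at degree 6.
Standard normalization: leading coefficient of H_n is 2^n, so a_6 = 2^6 = 64. Work downward with a_k = (k+1)(k+2) a_{k+2} / (2(k - n)):
  a_4 = (5)(6)(64) / (2(4 - 6)) = 1920/(-4) = -480
  a_2 = (3)(4)(-480) / (2(2 - 6)) = -5760/(-8) = 720
  a_0 = (1)(2)(720) / (2(0 - 6)) = 1440/(-12) = -120
Hence H_6(x) = 64 x^6 - 480 x^4 + 720 x^2 - 120.

H_6(x); series = 64 x^6 - 480 x^4 + 720 x^2 - 120


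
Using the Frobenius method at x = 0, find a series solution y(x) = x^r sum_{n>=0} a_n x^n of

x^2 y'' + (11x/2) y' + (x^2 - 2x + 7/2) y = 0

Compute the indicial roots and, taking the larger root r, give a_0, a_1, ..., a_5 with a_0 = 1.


Write in Frobenius form y'' + (p(x)/x) y' + (q(x)/x^2) y = 0:
  p(x) = 11/2,  q(x) = x^2 - 2x + 7/2.
Indicial equation: r(r-1) + (11/2) r + (7/2) = 0 -> roots r_1 = -1, r_2 = -7/2.
Take r = r_1 = -1. Let y(x) = x^r sum_{n>=0} a_n x^n with a_0 = 1.
Substitute y = x^r sum a_n x^n and match x^{r+n}. The recurrence is
  D(n) a_n - 2 a_{n-1} + 1 a_{n-2} = 0,  where D(n) = (r+n)(r+n-1) + (11/2)(r+n) + (7/2).
  a_n = [2 a_{n-1} - 1 a_{n-2}] / D(n).
Since the indicial polynomial factors as (r - r_1)(r - r_2), D(n) = (r_1 + n - r_1)(r_1 + n - r_2) = n(n + 5/2).
Evaluating step by step (a_0 = 1):
  n = 1: D(1) = 1(1 + 5/2) = 7/2; numerator = 2(1) = 2; a_1 = (2)/(7/2) = 4/7
  n = 2: D(2) = 2(2 + 5/2) = 9; numerator = 2(4/7) - 1(1) = 1/7; a_2 = (1/7)/(9) = 1/63
  n = 3: D(3) = 3(3 + 5/2) = 33/2; numerator = 2(1/63) - 1(4/7) = -34/63; a_3 = (-34/63)/(33/2) = -68/2079
  n = 4: D(4) = 4(4 + 5/2) = 26; numerator = 2(-68/2079) - 1(1/63) = -169/2079; a_4 = (-169/2079)/(26) = -13/4158
  n = 5: D(5) = 5(5 + 5/2) = 75/2; numerator = 2(-13/4158) - 1(-68/2079) = 5/189; a_5 = (5/189)/(75/2) = 2/2835

r = -1; a_0 = 1; a_1 = 4/7; a_2 = 1/63; a_3 = -68/2079; a_4 = -13/4158; a_5 = 2/2835


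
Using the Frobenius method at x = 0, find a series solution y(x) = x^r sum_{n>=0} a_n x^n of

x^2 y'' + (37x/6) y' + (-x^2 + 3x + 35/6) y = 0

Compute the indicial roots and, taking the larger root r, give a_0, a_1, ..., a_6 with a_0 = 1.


Write in Frobenius form y'' + (p(x)/x) y' + (q(x)/x^2) y = 0:
  p(x) = 37/6,  q(x) = -x^2 + 3x + 35/6.
Indicial equation: r(r-1) + (37/6) r + (35/6) = 0 -> roots r_1 = -5/3, r_2 = -7/2.
Take r = r_1 = -5/3. Let y(x) = x^r sum_{n>=0} a_n x^n with a_0 = 1.
Substitute y = x^r sum a_n x^n and match x^{r+n}. The recurrence is
  D(n) a_n + 3 a_{n-1} - 1 a_{n-2} = 0,  where D(n) = (r+n)(r+n-1) + (37/6)(r+n) + (35/6).
  a_n = [-3 a_{n-1} + 1 a_{n-2}] / D(n).
Since the indicial polynomial factors as (r - r_1)(r - r_2), D(n) = (r_1 + n - r_1)(r_1 + n - r_2) = n(n + 11/6).
Evaluating step by step (a_0 = 1):
  n = 1: D(1) = 1(1 + 11/6) = 17/6; numerator = -3(1) = -3; a_1 = (-3)/(17/6) = -18/17
  n = 2: D(2) = 2(2 + 11/6) = 23/3; numerator = -3(-18/17) + 1(1) = 71/17; a_2 = (71/17)/(23/3) = 213/391
  n = 3: D(3) = 3(3 + 11/6) = 29/2; numerator = -3(213/391) + 1(-18/17) = -1053/391; a_3 = (-1053/391)/(29/2) = -2106/11339
  n = 4: D(4) = 4(4 + 11/6) = 70/3; numerator = -3(-2106/11339) + 1(213/391) = 735/667; a_4 = (735/667)/(70/3) = 63/1334
  n = 5: D(5) = 5(5 + 11/6) = 205/6; numerator = -3(63/1334) + 1(-2106/11339) = -7425/22678; a_5 = (-7425/22678)/(205/6) = -4455/464899
  n = 6: D(6) = 6(6 + 11/6) = 47; numerator = -3(-4455/464899) + 1(63/1334) = 70641/929798; a_6 = (70641/929798)/(47) = 1503/929798

r = -5/3; a_0 = 1; a_1 = -18/17; a_2 = 213/391; a_3 = -2106/11339; a_4 = 63/1334; a_5 = -4455/464899; a_6 = 1503/929798


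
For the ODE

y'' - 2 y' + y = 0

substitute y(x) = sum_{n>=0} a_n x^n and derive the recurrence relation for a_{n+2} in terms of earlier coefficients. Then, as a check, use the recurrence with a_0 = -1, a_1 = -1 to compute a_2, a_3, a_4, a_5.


Substitute y = sum_n a_n x^n.
y''(x) has coefficient (n+2)(n+1) a_{n+2} at x^n;
-2 y'(x) has coefficient -2 (n+1) a_{n+1} at x^n;
y(x) has coefficient 1 a_n at x^n.
Matching x^n: (n+2)(n+1) a_{n+2} - 2 (n+1) a_{n+1} + 1 a_n = 0.
Thus a_{n+2} = [2 (n+1) a_{n+1} - 1 a_n] / ((n+1)(n+2)).

Check with a_0 = -1, a_1 = -1 (apply the recurrence for n = 0, 1, 2, 3): a_0 = -1, a_1 = -1, a_2 = -1/2, a_3 = -1/6, a_4 = -1/24, a_5 = -1/120.

a_(n+2) = [2 (n+1) a_(n+1) - 1 a_n] / ((n+1)(n+2)); check: a_0 = -1, a_1 = -1, a_2 = -1/2, a_3 = -1/6, a_4 = -1/24, a_5 = -1/120


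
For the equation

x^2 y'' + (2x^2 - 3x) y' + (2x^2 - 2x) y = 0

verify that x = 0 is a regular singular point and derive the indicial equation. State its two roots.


Divide by x^2 to reach normal form y'' + P_1(x) y' + P_2(x) y = 0 with P_1(x) = 2 - 3/x and P_2(x) = 2 - 2/x.
x = 0 is a singular point because the y'-coefficient 2 - 3/x has a pole at x = 0 and the y-coefficient 2 - 2/x has a pole at x = 0.
It is a regular singular point because x P_1(x) = p(x) = 2x - 3 and x^2 P_2(x) = q(x) = 2x^2 - 2x are polynomials, hence analytic at x = 0.
p(0) = -3,  q(0) = 0.
Indicial equation: r(r-1) + p(0) r + q(0) = 0, i.e. r^2 + (p(0) - 1) r + q(0) = 0, i.e. r^2 - 4 r = 0.
Discriminant: (-4)^2 - 4(0) = 16, so r = (4 ± 4)/2.
Solving: r_1 = 4, r_2 = 0.

indicial: r^2 - 4 r = 0; roots r_1 = 4, r_2 = 0


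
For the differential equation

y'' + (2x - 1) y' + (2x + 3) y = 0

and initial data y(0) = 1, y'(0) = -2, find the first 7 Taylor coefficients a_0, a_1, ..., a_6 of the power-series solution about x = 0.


Ansatz: y(x) = sum_{n>=0} a_n x^n, so y'(x) = sum_{n>=1} n a_n x^(n-1) and y''(x) = sum_{n>=2} n(n-1) a_n x^(n-2).
Substitute into P(x) y'' + Q(x) y' + R(x) y = 0 with P(x) = 1, Q(x) = 2x - 1, R(x) = 2x + 3, and match powers of x.
Initial conditions: a_0 = 1, a_1 = -2.
Setting the coefficient of each power of x to zero and solving order by order (substituting the coefficients already found):
  x^0: 2 a_2 - a_1 + 3 a_0 = 0  ->  2 a_2 = a_1 - 3 a_0 = -5  ->  a_2 = -5/2
  x^1: 6 a_3 - 2 a_2 + 5 a_1 + 2 a_0 = 0  ->  6 a_3 = 2 a_2 - 5 a_1 - 2 a_0 = 3  ->  a_3 = 1/2
  x^2: 12 a_4 - 3 a_3 + 7 a_2 + 2 a_1 = 0  ->  12 a_4 = 3 a_3 - 7 a_2 - 2 a_1 = 23  ->  a_4 = 23/12
  x^3: 20 a_5 - 4 a_4 + 9 a_3 + 2 a_2 = 0  ->  20 a_5 = 4 a_4 - 9 a_3 - 2 a_2 = 49/6  ->  a_5 = 49/120
  x^4: 30 a_6 - 5 a_5 + 11 a_4 + 2 a_3 = 0  ->  30 a_6 = 5 a_5 - 11 a_4 - 2 a_3 = -481/24  ->  a_6 = -481/720
Truncated series: y(x) = 1 - 2 x - (5/2) x^2 + (1/2) x^3 + (23/12) x^4 + (49/120) x^5 - (481/720) x^6 + O(x^7).

a_0 = 1; a_1 = -2; a_2 = -5/2; a_3 = 1/2; a_4 = 23/12; a_5 = 49/120; a_6 = -481/720


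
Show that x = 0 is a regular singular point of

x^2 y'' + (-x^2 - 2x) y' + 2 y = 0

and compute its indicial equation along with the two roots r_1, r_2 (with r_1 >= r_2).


Divide by x^2 to reach normal form y'' + P_1(x) y' + P_2(x) y = 0 with P_1(x) = -1 - 2/x and P_2(x) = 2/x^2.
x = 0 is a singular point because the y'-coefficient -1 - 2/x has a pole at x = 0 and the y-coefficient 2/x^2 has a pole at x = 0.
It is a regular singular point because x P_1(x) = p(x) = -x - 2 and x^2 P_2(x) = q(x) = 2 are polynomials, hence analytic at x = 0.
p(0) = -2,  q(0) = 2.
Indicial equation: r(r-1) + p(0) r + q(0) = 0, i.e. r^2 + (p(0) - 1) r + q(0) = 0, i.e. r^2 - 3 r + 2 = 0.
Discriminant: (-3)^2 - 4(2) = 1, so r = (3 ± 1)/2.
Solving: r_1 = 2, r_2 = 1.

indicial: r^2 - 3 r + 2 = 0; roots r_1 = 2, r_2 = 1


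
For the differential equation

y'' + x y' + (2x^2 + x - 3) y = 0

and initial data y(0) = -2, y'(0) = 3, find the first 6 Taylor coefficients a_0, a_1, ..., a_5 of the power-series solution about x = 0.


Ansatz: y(x) = sum_{n>=0} a_n x^n, so y'(x) = sum_{n>=1} n a_n x^(n-1) and y''(x) = sum_{n>=2} n(n-1) a_n x^(n-2).
Substitute into P(x) y'' + Q(x) y' + R(x) y = 0 with P(x) = 1, Q(x) = x, R(x) = 2x^2 + x - 3, and match powers of x.
Initial conditions: a_0 = -2, a_1 = 3.
Setting the coefficient of each power of x to zero and solving order by order (substituting the coefficients already found):
  x^0: 2 a_2 - 3 a_0 = 0  ->  2 a_2 = 3 a_0 = -6  ->  a_2 = -3
  x^1: 6 a_3 - 2 a_1 + a_0 = 0  ->  6 a_3 = 2 a_1 - a_0 = 8  ->  a_3 = 4/3
  x^2: 12 a_4 - a_2 + a_1 + 2 a_0 = 0  ->  12 a_4 = a_2 - a_1 - 2 a_0 = -2  ->  a_4 = -1/6
  x^3: 20 a_5 + a_2 + 2 a_1 = 0  ->  20 a_5 = -a_2 - 2 a_1 = -3  ->  a_5 = -3/20
Truncated series: y(x) = -2 + 3 x - 3 x^2 + (4/3) x^3 - (1/6) x^4 - (3/20) x^5 + O(x^6).

a_0 = -2; a_1 = 3; a_2 = -3; a_3 = 4/3; a_4 = -1/6; a_5 = -3/20


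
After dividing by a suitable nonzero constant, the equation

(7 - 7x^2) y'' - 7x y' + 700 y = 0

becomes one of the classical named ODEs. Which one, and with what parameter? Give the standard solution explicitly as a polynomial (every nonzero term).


All three coefficients share the factor 7; dividing through by 7 gives  (1 - x^2) y'' - x y' + 100 y = 0.
This matches the Chebyshev equation (1 - x^2) y'' - x y' + n^2 y = 0 (note the -x y' term, not -2x y') with n^2 = 100, so n = 10; the polynomial solution is T_10(x).
With y = sum_k a_k x^k, matching x^k gives (k+2)(k+1) a_{k+2} = (k^2 - n^2) a_k = (k - 10)(k + 10) a_k. The right side vanishes at k = 10, so the series with the parity of 10 terminates at degree 10.
Standard normalization: leading coefficient of T_n is 2^(n-1), so a_10 = 2^9 = 512. Work downward with a_k = (k+1)(k+2) a_{k+2} / ((k - 10)(k + 10)):
  a_8 = (9)(10)(512) / ((8 - 10)(8 + 10)) = 46080/(-36) = -1280
  a_6 = (7)(8)(-1280) / ((6 - 10)(6 + 10)) = -71680/(-64) = 1120
  a_4 = (5)(6)(1120) / ((4 - 10)(4 + 10)) = 33600/(-84) = -400
  a_2 = (3)(4)(-400) / ((2 - 10)(2 + 10)) = -4800/(-96) = 50
  a_0 = (1)(2)(50) / ((0 - 10)(0 + 10)) = 100/(-100) = -1
Hence T_10(x) = 512 x^10 - 1280 x^8 + 1120 x^6 - 400 x^4 + 50 x^2 - 1.

T_10(x); series = 512 x^10 - 1280 x^8 + 1120 x^6 - 400 x^4 + 50 x^2 - 1


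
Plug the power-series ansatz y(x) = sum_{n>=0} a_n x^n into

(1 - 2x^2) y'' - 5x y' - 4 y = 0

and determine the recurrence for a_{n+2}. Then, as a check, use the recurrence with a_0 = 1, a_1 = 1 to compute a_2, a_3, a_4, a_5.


Substitute y = sum_n a_n x^n.
(1 - 2 x^2) y'' contributes (n+2)(n+1) a_{n+2} - 2 n(n-1) a_n at x^n.
-5 x y'(x) contributes -5 n a_n at x^n.
-4 y(x) contributes -4 a_n at x^n.
Matching x^n: (n+2)(n+1) a_{n+2} + (-2 n(n-1) - 5 n - 4) a_n = 0.
Thus a_{n+2} = (2 n(n-1) + 5 n + 4) / ((n+1)(n+2)) * a_n.

Check with a_0 = 1, a_1 = 1 (apply the recurrence for n = 0, 1, 2, 3): a_0 = 1, a_1 = 1, a_2 = 2, a_3 = 3/2, a_4 = 3, a_5 = 93/40.

a_(n+2) = (2 n(n-1) + 5 n + 4) / ((n+1)(n+2)) * a_n; check: a_0 = 1, a_1 = 1, a_2 = 2, a_3 = 3/2, a_4 = 3, a_5 = 93/40


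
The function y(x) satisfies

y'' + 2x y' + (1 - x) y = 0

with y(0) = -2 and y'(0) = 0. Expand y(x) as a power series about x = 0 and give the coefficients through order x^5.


Ansatz: y(x) = sum_{n>=0} a_n x^n, so y'(x) = sum_{n>=1} n a_n x^(n-1) and y''(x) = sum_{n>=2} n(n-1) a_n x^(n-2).
Substitute into P(x) y'' + Q(x) y' + R(x) y = 0 with P(x) = 1, Q(x) = 2x, R(x) = 1 - x, and match powers of x.
Initial conditions: a_0 = -2, a_1 = 0.
Setting the coefficient of each power of x to zero and solving order by order (substituting the coefficients already found):
  x^0: 2 a_2 + a_0 = 0  ->  2 a_2 = -a_0 = 2  ->  a_2 = 1
  x^1: 6 a_3 + 3 a_1 - a_0 = 0  ->  6 a_3 = -3 a_1 + a_0 = -2  ->  a_3 = -1/3
  x^2: 12 a_4 + 5 a_2 - a_1 = 0  ->  12 a_4 = -5 a_2 + a_1 = -5  ->  a_4 = -5/12
  x^3: 20 a_5 + 7 a_3 - a_2 = 0  ->  20 a_5 = -7 a_3 + a_2 = 10/3  ->  a_5 = 1/6
Truncated series: y(x) = -2 + x^2 - (1/3) x^3 - (5/12) x^4 + (1/6) x^5 + O(x^6).

a_0 = -2; a_1 = 0; a_2 = 1; a_3 = -1/3; a_4 = -5/12; a_5 = 1/6


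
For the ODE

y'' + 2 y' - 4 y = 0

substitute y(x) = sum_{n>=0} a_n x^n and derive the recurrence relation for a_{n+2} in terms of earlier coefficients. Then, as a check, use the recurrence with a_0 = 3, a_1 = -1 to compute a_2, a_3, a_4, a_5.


Substitute y = sum_n a_n x^n.
y''(x) has coefficient (n+2)(n+1) a_{n+2} at x^n;
2 y'(x) has coefficient 2 (n+1) a_{n+1} at x^n;
-4 y(x) has coefficient -4 a_n at x^n.
Matching x^n: (n+2)(n+1) a_{n+2} + 2 (n+1) a_{n+1} - 4 a_n = 0.
Thus a_{n+2} = [-2 (n+1) a_{n+1} + 4 a_n] / ((n+1)(n+2)).

Check with a_0 = 3, a_1 = -1 (apply the recurrence for n = 0, 1, 2, 3): a_0 = 3, a_1 = -1, a_2 = 7, a_3 = -16/3, a_4 = 5, a_5 = -46/15.

a_(n+2) = [-2 (n+1) a_(n+1) + 4 a_n] / ((n+1)(n+2)); check: a_0 = 3, a_1 = -1, a_2 = 7, a_3 = -16/3, a_4 = 5, a_5 = -46/15


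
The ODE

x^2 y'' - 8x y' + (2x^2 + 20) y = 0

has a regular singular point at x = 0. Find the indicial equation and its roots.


Divide by x^2 to reach normal form y'' + P_1(x) y' + P_2(x) y = 0 with P_1(x) = -8/x and P_2(x) = 2 + 20/x^2.
x = 0 is a singular point because the y'-coefficient -8/x has a pole at x = 0 and the y-coefficient 2 + 20/x^2 has a pole at x = 0.
It is a regular singular point because x P_1(x) = p(x) = -8 and x^2 P_2(x) = q(x) = 2x^2 + 20 are polynomials, hence analytic at x = 0.
p(0) = -8,  q(0) = 20.
Indicial equation: r(r-1) + p(0) r + q(0) = 0, i.e. r^2 + (p(0) - 1) r + q(0) = 0, i.e. r^2 - 9 r + 20 = 0.
Discriminant: (-9)^2 - 4(20) = 1, so r = (9 ± 1)/2.
Solving: r_1 = 5, r_2 = 4.

indicial: r^2 - 9 r + 20 = 0; roots r_1 = 5, r_2 = 4


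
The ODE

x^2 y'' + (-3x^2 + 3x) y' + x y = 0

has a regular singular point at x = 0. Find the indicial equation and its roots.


Divide by x^2 to reach normal form y'' + P_1(x) y' + P_2(x) y = 0 with P_1(x) = -3 + 3/x and P_2(x) = 1/x.
x = 0 is a singular point because the y'-coefficient -3 + 3/x has a pole at x = 0 and the y-coefficient 1/x has a pole at x = 0.
It is a regular singular point because x P_1(x) = p(x) = 3 - 3x and x^2 P_2(x) = q(x) = x are polynomials, hence analytic at x = 0.
p(0) = 3,  q(0) = 0.
Indicial equation: r(r-1) + p(0) r + q(0) = 0, i.e. r^2 + (p(0) - 1) r + q(0) = 0, i.e. r^2 + 2 r = 0.
Discriminant: (2)^2 - 4(0) = 4, so r = (-2 ± 2)/2.
Solving: r_1 = 0, r_2 = -2.

indicial: r^2 + 2 r = 0; roots r_1 = 0, r_2 = -2


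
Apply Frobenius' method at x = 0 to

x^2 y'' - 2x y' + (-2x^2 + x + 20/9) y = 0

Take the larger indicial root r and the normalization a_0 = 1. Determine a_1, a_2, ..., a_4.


Write in Frobenius form y'' + (p(x)/x) y' + (q(x)/x^2) y = 0:
  p(x) = -2,  q(x) = -2x^2 + x + 20/9.
Indicial equation: r(r-1) + (-2) r + (20/9) = 0 -> roots r_1 = 5/3, r_2 = 4/3.
Take r = r_1 = 5/3. Let y(x) = x^r sum_{n>=0} a_n x^n with a_0 = 1.
Substitute y = x^r sum a_n x^n and match x^{r+n}. The recurrence is
  D(n) a_n + 1 a_{n-1} - 2 a_{n-2} = 0,  where D(n) = (r+n)(r+n-1) + (-2)(r+n) + (20/9).
  a_n = [-1 a_{n-1} + 2 a_{n-2}] / D(n).
Since the indicial polynomial factors as (r - r_1)(r - r_2), D(n) = (r_1 + n - r_1)(r_1 + n - r_2) = n(n + 1/3).
Evaluating step by step (a_0 = 1):
  n = 1: D(1) = 1(1 + 1/3) = 4/3; numerator = -1(1) = -1; a_1 = (-1)/(4/3) = -3/4
  n = 2: D(2) = 2(2 + 1/3) = 14/3; numerator = -1(-3/4) + 2(1) = 11/4; a_2 = (11/4)/(14/3) = 33/56
  n = 3: D(3) = 3(3 + 1/3) = 10; numerator = -1(33/56) + 2(-3/4) = -117/56; a_3 = (-117/56)/(10) = -117/560
  n = 4: D(4) = 4(4 + 1/3) = 52/3; numerator = -1(-117/560) + 2(33/56) = 111/80; a_4 = (111/80)/(52/3) = 333/4160

r = 5/3; a_0 = 1; a_1 = -3/4; a_2 = 33/56; a_3 = -117/560; a_4 = 333/4160


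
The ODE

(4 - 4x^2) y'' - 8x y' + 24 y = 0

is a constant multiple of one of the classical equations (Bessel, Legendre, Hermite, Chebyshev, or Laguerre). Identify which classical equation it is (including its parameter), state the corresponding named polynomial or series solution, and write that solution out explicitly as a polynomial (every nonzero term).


All three coefficients share the factor 4; dividing through by 4 gives  (1 - x^2) y'' - 2x y' + 6 y = 0.
This matches the Legendre equation (1 - x^2) y'' - 2x y' + n(n+1) y = 0 (note the -2x y' term) with n(n+1) = 6, so n = 2; the polynomial solution is P_2(x).
With y = sum_k a_k x^k, matching x^k gives (k+2)(k+1) a_{k+2} = [k(k+1) - n(n+1)] a_k = (k - 2)(k + 3) a_k. The right side vanishes at k = 2, so the series with the parity of 2 terminates at degree 2.
Standard normalization (P_n(1) = 1): leading coefficient (2n)!/(2^n (n!)^2) = 24/(4*4) = 3/2, so a_2 = 3/2. Work downward with a_k = (k+1)(k+2) a_{k+2} / ((k - 2)(k + 3)):
  a_0 = (1)(2)(3/2) / ((0 - 2)(0 + 3)) = 3/(-6) = -1/2
Hence P_2(x) = 3 x^2/2 - 1/2.

P_2(x); series = 3 x^2/2 - 1/2


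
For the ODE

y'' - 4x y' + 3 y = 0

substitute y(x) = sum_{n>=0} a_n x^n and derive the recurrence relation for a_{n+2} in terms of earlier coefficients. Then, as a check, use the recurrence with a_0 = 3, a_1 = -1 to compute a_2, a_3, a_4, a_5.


Substitute y = sum_n a_n x^n.
y''(x) has coefficient (n+2)(n+1) a_{n+2} at x^n;
-4 x y'(x) has coefficient -4 n a_n at x^n (shift);
3 y(x) has coefficient 3 a_n at x^n.
Matching x^n: (n+2)(n+1) a_{n+2} + (-4n + 3) a_n = 0.
Thus a_{n+2} = (4n - 3) / ((n+1)(n+2)) * a_n.

Check with a_0 = 3, a_1 = -1 (apply the recurrence for n = 0, 1, 2, 3): a_0 = 3, a_1 = -1, a_2 = -9/2, a_3 = -1/6, a_4 = -15/8, a_5 = -3/40.

a_(n+2) = (4n - 3) / ((n+1)(n+2)) * a_n; check: a_0 = 3, a_1 = -1, a_2 = -9/2, a_3 = -1/6, a_4 = -15/8, a_5 = -3/40


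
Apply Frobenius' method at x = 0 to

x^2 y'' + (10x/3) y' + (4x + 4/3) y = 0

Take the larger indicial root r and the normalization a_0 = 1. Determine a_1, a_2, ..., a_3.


Write in Frobenius form y'' + (p(x)/x) y' + (q(x)/x^2) y = 0:
  p(x) = 10/3,  q(x) = 4x + 4/3.
Indicial equation: r(r-1) + (10/3) r + (4/3) = 0 -> roots r_1 = -1, r_2 = -4/3.
Take r = r_1 = -1. Let y(x) = x^r sum_{n>=0} a_n x^n with a_0 = 1.
Substitute y = x^r sum a_n x^n and match x^{r+n}. The recurrence is
  D(n) a_n + 4 a_{n-1} = 0,  where D(n) = (r+n)(r+n-1) + (10/3)(r+n) + (4/3).
  a_n = -4 / D(n) * a_{n-1}.
Since the indicial polynomial factors as (r - r_1)(r - r_2), D(n) = (r_1 + n - r_1)(r_1 + n - r_2) = n(n + 1/3).
Evaluating step by step (a_0 = 1):
  n = 1: D(1) = 1(1 + 1/3) = 4/3; numerator = -4(1) = -4; a_1 = (-4)/(4/3) = -3
  n = 2: D(2) = 2(2 + 1/3) = 14/3; numerator = -4(-3) = 12; a_2 = (12)/(14/3) = 18/7
  n = 3: D(3) = 3(3 + 1/3) = 10; numerator = -4(18/7) = -72/7; a_3 = (-72/7)/(10) = -36/35

r = -1; a_0 = 1; a_1 = -3; a_2 = 18/7; a_3 = -36/35


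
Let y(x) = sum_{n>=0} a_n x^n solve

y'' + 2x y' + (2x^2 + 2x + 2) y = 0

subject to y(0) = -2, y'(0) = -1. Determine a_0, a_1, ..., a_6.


Ansatz: y(x) = sum_{n>=0} a_n x^n, so y'(x) = sum_{n>=1} n a_n x^(n-1) and y''(x) = sum_{n>=2} n(n-1) a_n x^(n-2).
Substitute into P(x) y'' + Q(x) y' + R(x) y = 0 with P(x) = 1, Q(x) = 2x, R(x) = 2x^2 + 2x + 2, and match powers of x.
Initial conditions: a_0 = -2, a_1 = -1.
Setting the coefficient of each power of x to zero and solving order by order (substituting the coefficients already found):
  x^0: 2 a_2 + 2 a_0 = 0  ->  2 a_2 = -2 a_0 = 4  ->  a_2 = 2
  x^1: 6 a_3 + 4 a_1 + 2 a_0 = 0  ->  6 a_3 = -4 a_1 - 2 a_0 = 8  ->  a_3 = 4/3
  x^2: 12 a_4 + 6 a_2 + 2 a_1 + 2 a_0 = 0  ->  12 a_4 = -6 a_2 - 2 a_1 - 2 a_0 = -6  ->  a_4 = -1/2
  x^3: 20 a_5 + 8 a_3 + 2 a_2 + 2 a_1 = 0  ->  20 a_5 = -8 a_3 - 2 a_2 - 2 a_1 = -38/3  ->  a_5 = -19/30
  x^4: 30 a_6 + 10 a_4 + 2 a_3 + 2 a_2 = 0  ->  30 a_6 = -10 a_4 - 2 a_3 - 2 a_2 = -5/3  ->  a_6 = -1/18
Truncated series: y(x) = -2 - x + 2 x^2 + (4/3) x^3 - (1/2) x^4 - (19/30) x^5 - (1/18) x^6 + O(x^7).

a_0 = -2; a_1 = -1; a_2 = 2; a_3 = 4/3; a_4 = -1/2; a_5 = -19/30; a_6 = -1/18


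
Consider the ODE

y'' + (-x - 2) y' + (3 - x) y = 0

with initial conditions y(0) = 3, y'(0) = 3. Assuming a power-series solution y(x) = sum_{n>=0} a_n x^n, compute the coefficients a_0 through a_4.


Ansatz: y(x) = sum_{n>=0} a_n x^n, so y'(x) = sum_{n>=1} n a_n x^(n-1) and y''(x) = sum_{n>=2} n(n-1) a_n x^(n-2).
Substitute into P(x) y'' + Q(x) y' + R(x) y = 0 with P(x) = 1, Q(x) = -x - 2, R(x) = 3 - x, and match powers of x.
Initial conditions: a_0 = 3, a_1 = 3.
Setting the coefficient of each power of x to zero and solving order by order (substituting the coefficients already found):
  x^0: 2 a_2 - 2 a_1 + 3 a_0 = 0  ->  2 a_2 = 2 a_1 - 3 a_0 = -3  ->  a_2 = -3/2
  x^1: 6 a_3 - 4 a_2 + 2 a_1 - a_0 = 0  ->  6 a_3 = 4 a_2 - 2 a_1 + a_0 = -9  ->  a_3 = -3/2
  x^2: 12 a_4 - 6 a_3 + a_2 - a_1 = 0  ->  12 a_4 = 6 a_3 - a_2 + a_1 = -9/2  ->  a_4 = -3/8
Truncated series: y(x) = 3 + 3 x - (3/2) x^2 - (3/2) x^3 - (3/8) x^4 + O(x^5).

a_0 = 3; a_1 = 3; a_2 = -3/2; a_3 = -3/2; a_4 = -3/8
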